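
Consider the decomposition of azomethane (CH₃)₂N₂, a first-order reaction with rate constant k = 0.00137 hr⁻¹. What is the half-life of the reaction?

505.9 hr

Step 1: For a first-order reaction, t₁/₂ = ln(2)/k
Step 2: t₁/₂ = ln(2)/0.00137
Step 3: t₁/₂ = 0.6931/0.00137 = 505.9 hr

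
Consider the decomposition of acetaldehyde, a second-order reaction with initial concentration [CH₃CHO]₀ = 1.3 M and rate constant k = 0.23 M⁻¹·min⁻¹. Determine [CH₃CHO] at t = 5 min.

0.521 M

Step 1: For a second-order reaction: 1/[CH₃CHO] = 1/[CH₃CHO]₀ + kt
Step 2: 1/[CH₃CHO] = 1/1.3 + 0.23 × 5
Step 3: 1/[CH₃CHO] = 0.7692 + 1.15 = 1.919
Step 4: [CH₃CHO] = 1/1.919 = 0.521 M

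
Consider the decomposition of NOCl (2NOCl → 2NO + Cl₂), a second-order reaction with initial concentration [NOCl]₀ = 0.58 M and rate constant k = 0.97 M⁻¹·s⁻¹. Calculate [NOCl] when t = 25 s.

0.0385 M

Step 1: For a second-order reaction: 1/[NOCl] = 1/[NOCl]₀ + kt
Step 2: 1/[NOCl] = 1/0.58 + 0.97 × 25
Step 3: 1/[NOCl] = 1.724 + 24.25 = 25.97
Step 4: [NOCl] = 1/25.97 = 0.0385 M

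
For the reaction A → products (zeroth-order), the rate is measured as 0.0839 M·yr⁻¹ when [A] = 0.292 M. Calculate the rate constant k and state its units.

0.0839 M·yr⁻¹

Step 1: For a zeroth-order reaction, rate = k (independent of concentration).
Step 2: k = rate = 0.0839 M·yr⁻¹.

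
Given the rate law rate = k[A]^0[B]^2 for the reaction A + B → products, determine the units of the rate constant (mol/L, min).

(mol/L)⁻¹·min⁻¹

Step 1: Overall order = 0 + 2 = 2.
Step 2: rate has units mol/L·min⁻¹; [A]^0[B]^2 has units (mol/L)^2.
Step 3: k = rate/([A]^0[B]^2), so units of k = (mol/L)^(1-2)·min⁻¹ = (mol/L)⁻¹·min⁻¹.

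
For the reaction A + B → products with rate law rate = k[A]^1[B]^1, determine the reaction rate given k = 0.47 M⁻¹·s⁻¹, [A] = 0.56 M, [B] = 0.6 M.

0.1579 M/s

Step 1: The rate law is rate = k[A]^1[B]^1
Step 2: Substitute: rate = 0.47 × (0.56)^1 × (0.6)^1
Step 3: rate = 0.47 × 0.56 × 0.6 = 0.15792 M/s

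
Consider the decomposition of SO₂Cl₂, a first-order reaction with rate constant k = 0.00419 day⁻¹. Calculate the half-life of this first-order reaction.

165.4 day

Step 1: For a first-order reaction, t₁/₂ = ln(2)/k
Step 2: t₁/₂ = ln(2)/0.00419
Step 3: t₁/₂ = 0.6931/0.00419 = 165.4 day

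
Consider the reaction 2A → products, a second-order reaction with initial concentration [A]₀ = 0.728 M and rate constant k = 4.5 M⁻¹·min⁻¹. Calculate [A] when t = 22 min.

0.009963 M

Step 1: For a second-order reaction: 1/[A] = 1/[A]₀ + kt
Step 2: 1/[A] = 1/0.728 + 4.5 × 22
Step 3: 1/[A] = 1.374 + 99 = 100.4
Step 4: [A] = 1/100.4 = 0.009963 M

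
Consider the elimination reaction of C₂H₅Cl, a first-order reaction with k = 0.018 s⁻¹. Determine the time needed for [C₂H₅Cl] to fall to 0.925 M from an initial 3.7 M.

77.02 s

Step 1: For first-order: t = ln([C₂H₅Cl]₀/[C₂H₅Cl])/k
Step 2: t = ln(3.7/0.925)/0.018
Step 3: t = ln(4)/0.018
Step 4: t = 1.386/0.018 = 77.02 s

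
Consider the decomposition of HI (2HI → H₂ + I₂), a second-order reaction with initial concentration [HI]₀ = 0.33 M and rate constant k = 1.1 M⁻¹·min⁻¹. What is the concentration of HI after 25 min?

0.03275 M

Step 1: For a second-order reaction: 1/[HI] = 1/[HI]₀ + kt
Step 2: 1/[HI] = 1/0.33 + 1.1 × 25
Step 3: 1/[HI] = 3.03 + 27.5 = 30.53
Step 4: [HI] = 1/30.53 = 0.03275 M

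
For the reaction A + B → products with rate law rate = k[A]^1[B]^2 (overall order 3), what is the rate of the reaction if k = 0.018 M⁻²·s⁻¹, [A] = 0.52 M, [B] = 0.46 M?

0.001981 M/s

Step 1: The rate law is rate = k[A]^1[B]^2, overall order = 1+2 = 3
Step 2: Substitute values: rate = 0.018 × (0.52)^1 × (0.46)^2
Step 3: rate = 0.018 × 0.52 × 0.2116 = 0.00198058 M/s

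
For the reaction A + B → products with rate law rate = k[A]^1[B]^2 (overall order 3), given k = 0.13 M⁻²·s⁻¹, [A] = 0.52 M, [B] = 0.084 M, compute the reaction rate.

0.000477 M/s

Step 1: The rate law is rate = k[A]^1[B]^2, overall order = 1+2 = 3
Step 2: Substitute values: rate = 0.13 × (0.52)^1 × (0.084)^2
Step 3: rate = 0.13 × 0.52 × 0.007056 = 0.000476986 M/s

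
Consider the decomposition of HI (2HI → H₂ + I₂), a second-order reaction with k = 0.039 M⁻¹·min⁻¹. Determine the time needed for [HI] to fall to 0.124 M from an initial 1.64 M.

191.1 min

Step 1: For second-order: t = (1/[HI] - 1/[HI]₀)/k
Step 2: t = (1/0.124 - 1/1.64)/0.039
Step 3: t = (8.065 - 0.6098)/0.039
Step 4: t = 7.455/0.039 = 191.1 min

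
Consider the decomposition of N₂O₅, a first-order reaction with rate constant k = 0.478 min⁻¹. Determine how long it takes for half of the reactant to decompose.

1.45 min

Step 1: For a first-order reaction, t₁/₂ = ln(2)/k
Step 2: t₁/₂ = ln(2)/0.478
Step 3: t₁/₂ = 0.6931/0.478 = 1.45 min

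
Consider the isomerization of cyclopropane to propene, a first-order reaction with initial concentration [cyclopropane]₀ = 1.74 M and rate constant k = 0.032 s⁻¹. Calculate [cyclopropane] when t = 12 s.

1.185 M

Step 1: For a first-order reaction: [cyclopropane] = [cyclopropane]₀ × e^(-kt)
Step 2: [cyclopropane] = 1.74 × e^(-0.032 × 12)
Step 3: [cyclopropane] = 1.74 × e^(-0.384)
Step 4: [cyclopropane] = 1.74 × 0.681131 = 1.185 M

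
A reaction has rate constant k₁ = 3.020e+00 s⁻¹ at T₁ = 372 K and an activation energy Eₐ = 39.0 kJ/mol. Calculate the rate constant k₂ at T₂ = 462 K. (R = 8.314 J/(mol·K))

3.522e+01 s⁻¹

Step 1: Use the two-temperature Arrhenius form: ln(k₂/k₁) = -Eₐ/R × (1/T₂ - 1/T₁)
Step 2: Convert Eₐ to J/mol: 39.0 kJ/mol = 39000 J/mol
Step 3: 1/T₂ - 1/T₁ = 1/462 - 1/372 = -5.236699e-04 K⁻¹
Step 4: ln(k₂/k₁) = -39000/8.314 × -5.236699e-04 = 2.45647
Step 5: k₂ = k₁ × exp(2.45647) = 3.020e+00 × 1.16636e+01 = 3.522e+01 s⁻¹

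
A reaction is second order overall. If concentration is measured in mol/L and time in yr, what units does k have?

(mol/L)⁻¹·yr⁻¹

Step 1: For overall order n, rate = k × (concentration)^n.
Step 2: Rate has units mol/L·yr⁻¹; concentration term has units (mol/L)^2.
Step 3: k = rate / (concentration)^n, so units of k = (mol/L)^(1-2)·yr⁻¹ = (mol/L)⁻¹·yr⁻¹.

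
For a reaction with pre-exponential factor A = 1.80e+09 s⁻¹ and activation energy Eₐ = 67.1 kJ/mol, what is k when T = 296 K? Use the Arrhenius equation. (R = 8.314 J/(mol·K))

2.59e-03 s⁻¹

Step 1: Use the Arrhenius equation: k = A × exp(-Eₐ/RT)
Step 2: Convert Eₐ to J/mol: 67.1 kJ/mol = 67100 J/mol
Step 3: Calculate the exponent: -Eₐ/(RT) = -67100/(8.314 × 296) = -27.26596
Step 4: k = 1.80e+09 × exp(-27.26596)
Step 5: k = 1.80e+09 × 1.44060e-12 = 2.5931e-03 s⁻¹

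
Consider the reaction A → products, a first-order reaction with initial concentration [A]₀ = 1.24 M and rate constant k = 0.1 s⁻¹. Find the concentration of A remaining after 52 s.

0.006841 M

Step 1: For a first-order reaction: [A] = [A]₀ × e^(-kt)
Step 2: [A] = 1.24 × e^(-0.1 × 52)
Step 3: [A] = 1.24 × e^(-5.2)
Step 4: [A] = 1.24 × 0.00551656 = 0.006841 M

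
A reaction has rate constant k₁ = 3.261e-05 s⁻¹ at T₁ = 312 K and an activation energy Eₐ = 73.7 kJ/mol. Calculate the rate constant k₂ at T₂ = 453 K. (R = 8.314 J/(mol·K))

2.260e-01 s⁻¹

Step 1: Use the two-temperature Arrhenius form: ln(k₂/k₁) = -Eₐ/R × (1/T₂ - 1/T₁)
Step 2: Convert Eₐ to J/mol: 73.7 kJ/mol = 73700 J/mol
Step 3: 1/T₂ - 1/T₁ = 1/453 - 1/312 = -9.976227e-04 K⁻¹
Step 4: ln(k₂/k₁) = -73700/8.314 × -9.976227e-04 = 8.84349
Step 5: k₂ = k₁ × exp(8.84349) = 3.261e-05 × 6.92913e+03 = 2.260e-01 s⁻¹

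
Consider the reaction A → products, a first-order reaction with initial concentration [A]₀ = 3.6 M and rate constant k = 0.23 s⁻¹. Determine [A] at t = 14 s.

0.1438 M

Step 1: For a first-order reaction: [A] = [A]₀ × e^(-kt)
Step 2: [A] = 3.6 × e^(-0.23 × 14)
Step 3: [A] = 3.6 × e^(-3.22)
Step 4: [A] = 3.6 × 0.0399551 = 0.1438 M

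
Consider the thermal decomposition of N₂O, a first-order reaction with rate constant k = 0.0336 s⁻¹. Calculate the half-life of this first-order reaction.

20.63 s

Step 1: For a first-order reaction, t₁/₂ = ln(2)/k
Step 2: t₁/₂ = ln(2)/0.0336
Step 3: t₁/₂ = 0.6931/0.0336 = 20.63 s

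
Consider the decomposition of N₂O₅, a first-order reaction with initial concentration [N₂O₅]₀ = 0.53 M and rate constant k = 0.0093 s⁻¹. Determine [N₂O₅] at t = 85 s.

0.2404 M

Step 1: For a first-order reaction: [N₂O₅] = [N₂O₅]₀ × e^(-kt)
Step 2: [N₂O₅] = 0.53 × e^(-0.0093 × 85)
Step 3: [N₂O₅] = 0.53 × e^(-0.7905)
Step 4: [N₂O₅] = 0.53 × 0.453618 = 0.2404 M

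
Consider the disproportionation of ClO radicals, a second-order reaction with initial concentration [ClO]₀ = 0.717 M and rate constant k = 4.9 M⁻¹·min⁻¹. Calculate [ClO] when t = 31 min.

0.006523 M

Step 1: For a second-order reaction: 1/[ClO] = 1/[ClO]₀ + kt
Step 2: 1/[ClO] = 1/0.717 + 4.9 × 31
Step 3: 1/[ClO] = 1.395 + 151.9 = 153.3
Step 4: [ClO] = 1/153.3 = 0.006523 M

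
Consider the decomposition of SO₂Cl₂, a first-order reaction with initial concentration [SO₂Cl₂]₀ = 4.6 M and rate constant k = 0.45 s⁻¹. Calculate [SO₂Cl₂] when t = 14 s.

0.008447 M

Step 1: For a first-order reaction: [SO₂Cl₂] = [SO₂Cl₂]₀ × e^(-kt)
Step 2: [SO₂Cl₂] = 4.6 × e^(-0.45 × 14)
Step 3: [SO₂Cl₂] = 4.6 × e^(-6.3)
Step 4: [SO₂Cl₂] = 4.6 × 0.0018363 = 0.008447 M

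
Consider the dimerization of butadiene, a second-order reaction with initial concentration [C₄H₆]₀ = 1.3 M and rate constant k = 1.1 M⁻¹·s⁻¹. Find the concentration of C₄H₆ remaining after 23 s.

0.03836 M

Step 1: For a second-order reaction: 1/[C₄H₆] = 1/[C₄H₆]₀ + kt
Step 2: 1/[C₄H₆] = 1/1.3 + 1.1 × 23
Step 3: 1/[C₄H₆] = 0.7692 + 25.3 = 26.07
Step 4: [C₄H₆] = 1/26.07 = 0.03836 M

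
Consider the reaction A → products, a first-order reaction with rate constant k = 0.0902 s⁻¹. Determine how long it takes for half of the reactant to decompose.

7.685 s

Step 1: For a first-order reaction, t₁/₂ = ln(2)/k
Step 2: t₁/₂ = ln(2)/0.0902
Step 3: t₁/₂ = 0.6931/0.0902 = 7.685 s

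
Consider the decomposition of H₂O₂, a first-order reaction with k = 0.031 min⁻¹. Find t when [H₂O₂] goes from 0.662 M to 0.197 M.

39.1 min

Step 1: For first-order: t = ln([H₂O₂]₀/[H₂O₂])/k
Step 2: t = ln(0.662/0.197)/0.031
Step 3: t = ln(3.36)/0.031
Step 4: t = 1.212/0.031 = 39.1 min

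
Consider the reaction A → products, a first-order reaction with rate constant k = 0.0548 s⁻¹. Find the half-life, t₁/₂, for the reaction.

12.65 s

Step 1: For a first-order reaction, t₁/₂ = ln(2)/k
Step 2: t₁/₂ = ln(2)/0.0548
Step 3: t₁/₂ = 0.6931/0.0548 = 12.65 s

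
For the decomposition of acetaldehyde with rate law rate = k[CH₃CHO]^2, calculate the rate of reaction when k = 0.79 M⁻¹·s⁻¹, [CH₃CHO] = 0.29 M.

0.06644 M/s

Step 1: Identify the rate law: rate = k[CH₃CHO]^2
Step 2: Substitute values: rate = 0.79 × (0.29)^2
Step 3: Calculate: rate = 0.79 × 0.0841 = 0.066439 M/s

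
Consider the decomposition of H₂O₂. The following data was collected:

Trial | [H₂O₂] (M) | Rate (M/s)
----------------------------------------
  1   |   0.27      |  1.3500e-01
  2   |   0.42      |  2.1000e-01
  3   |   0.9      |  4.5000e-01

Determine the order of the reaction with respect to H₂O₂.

first order (1)

Step 1: Compare trials to find order n where rate₂/rate₁ = ([H₂O₂]₂/[H₂O₂]₁)^n
Step 2: rate₂/rate₁ = 2.1000e-01/1.3500e-01 = 1.556
Step 3: [H₂O₂]₂/[H₂O₂]₁ = 0.42/0.27 = 1.556
Step 4: n = ln(1.556)/ln(1.556) = 1.00 ≈ 1
Step 5: The reaction is first order in H₂O₂.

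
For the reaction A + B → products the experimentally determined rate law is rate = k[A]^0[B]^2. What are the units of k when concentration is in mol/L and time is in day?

(mol/L)⁻¹·day⁻¹

Step 1: Overall order = 0 + 2 = 2.
Step 2: rate has units mol/L·day⁻¹; [A]^0[B]^2 has units (mol/L)^2.
Step 3: k = rate/([A]^0[B]^2), so units of k = (mol/L)^(1-2)·day⁻¹ = (mol/L)⁻¹·day⁻¹.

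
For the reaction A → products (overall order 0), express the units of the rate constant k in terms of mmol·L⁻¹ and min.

mmol·L⁻¹·min⁻¹

Step 1: For overall order n, rate = k × (concentration)^n.
Step 2: Rate has units mmol·L⁻¹·min⁻¹; concentration term has units (mmol·L⁻¹)^0.
Step 3: k = rate / (concentration)^n, so units of k = (mmol·L⁻¹)^(1-0)·min⁻¹ = mmol·L⁻¹·min⁻¹.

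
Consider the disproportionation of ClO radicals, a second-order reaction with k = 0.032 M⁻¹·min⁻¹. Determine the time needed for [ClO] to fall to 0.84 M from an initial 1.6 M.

17.67 min

Step 1: For second-order: t = (1/[ClO] - 1/[ClO]₀)/k
Step 2: t = (1/0.84 - 1/1.6)/0.032
Step 3: t = (1.19 - 0.625)/0.032
Step 4: t = 0.5655/0.032 = 17.67 min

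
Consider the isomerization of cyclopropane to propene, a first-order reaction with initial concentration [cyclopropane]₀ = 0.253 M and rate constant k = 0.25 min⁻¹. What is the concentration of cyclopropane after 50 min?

9.428e-07 M

Step 1: For a first-order reaction: [cyclopropane] = [cyclopropane]₀ × e^(-kt)
Step 2: [cyclopropane] = 0.253 × e^(-0.25 × 50)
Step 3: [cyclopropane] = 0.253 × e^(-12.5)
Step 4: [cyclopropane] = 0.253 × 3.72665e-06 = 9.428e-07 M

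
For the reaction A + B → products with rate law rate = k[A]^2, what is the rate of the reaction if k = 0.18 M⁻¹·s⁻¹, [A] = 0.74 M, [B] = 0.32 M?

0.09857 M/s

Step 1: The rate law is rate = k[A]^2
Step 2: Note that the rate does not depend on [B] (zero order in B).
Step 3: rate = 0.18 × (0.74)^2 = 0.098568 M/s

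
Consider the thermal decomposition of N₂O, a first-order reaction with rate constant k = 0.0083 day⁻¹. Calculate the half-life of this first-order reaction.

83.51 day

Step 1: For a first-order reaction, t₁/₂ = ln(2)/k
Step 2: t₁/₂ = ln(2)/0.0083
Step 3: t₁/₂ = 0.6931/0.0083 = 83.51 day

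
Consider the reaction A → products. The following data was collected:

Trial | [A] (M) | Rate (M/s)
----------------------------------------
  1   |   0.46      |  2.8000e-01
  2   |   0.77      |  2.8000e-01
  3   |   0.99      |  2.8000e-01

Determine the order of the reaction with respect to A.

zeroth order (0)

Step 1: Compare trials - when concentration changes, rate stays constant.
Step 2: rate₂/rate₁ = 2.8000e-01/2.8000e-01 = 1
Step 3: [A]₂/[A]₁ = 0.77/0.46 = 1.674
Step 4: Since rate ratio ≈ (conc ratio)^0, the reaction is zeroth order.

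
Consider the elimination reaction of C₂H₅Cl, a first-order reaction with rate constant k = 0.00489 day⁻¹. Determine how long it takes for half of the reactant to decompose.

141.7 day

Step 1: For a first-order reaction, t₁/₂ = ln(2)/k
Step 2: t₁/₂ = ln(2)/0.00489
Step 3: t₁/₂ = 0.6931/0.00489 = 141.7 day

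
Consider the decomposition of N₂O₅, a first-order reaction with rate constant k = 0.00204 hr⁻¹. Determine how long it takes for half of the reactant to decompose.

339.8 hr

Step 1: For a first-order reaction, t₁/₂ = ln(2)/k
Step 2: t₁/₂ = ln(2)/0.00204
Step 3: t₁/₂ = 0.6931/0.00204 = 339.8 hr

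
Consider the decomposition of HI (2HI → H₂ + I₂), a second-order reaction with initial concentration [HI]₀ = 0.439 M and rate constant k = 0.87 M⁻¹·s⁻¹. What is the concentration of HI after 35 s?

0.03055 M

Step 1: For a second-order reaction: 1/[HI] = 1/[HI]₀ + kt
Step 2: 1/[HI] = 1/0.439 + 0.87 × 35
Step 3: 1/[HI] = 2.278 + 30.45 = 32.73
Step 4: [HI] = 1/32.73 = 0.03055 M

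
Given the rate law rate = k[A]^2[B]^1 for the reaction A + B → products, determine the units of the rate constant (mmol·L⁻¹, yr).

(mmol·L⁻¹)⁻²·yr⁻¹

Step 1: Overall order = 2 + 1 = 3.
Step 2: rate has units mmol·L⁻¹·yr⁻¹; [A]^2[B]^1 has units (mmol·L⁻¹)^3.
Step 3: k = rate/([A]^2[B]^1), so units of k = (mmol·L⁻¹)^(1-3)·yr⁻¹ = (mmol·L⁻¹)⁻²·yr⁻¹.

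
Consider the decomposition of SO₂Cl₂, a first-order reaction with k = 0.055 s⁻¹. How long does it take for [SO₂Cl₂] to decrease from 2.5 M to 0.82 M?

20.27 s

Step 1: For first-order: t = ln([SO₂Cl₂]₀/[SO₂Cl₂])/k
Step 2: t = ln(2.5/0.82)/0.055
Step 3: t = ln(3.049)/0.055
Step 4: t = 1.115/0.055 = 20.27 s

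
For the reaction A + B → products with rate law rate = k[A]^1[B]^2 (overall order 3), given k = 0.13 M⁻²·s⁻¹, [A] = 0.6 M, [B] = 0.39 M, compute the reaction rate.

0.01186 M/s

Step 1: The rate law is rate = k[A]^1[B]^2, overall order = 1+2 = 3
Step 2: Substitute values: rate = 0.13 × (0.6)^1 × (0.39)^2
Step 3: rate = 0.13 × 0.6 × 0.1521 = 0.0118638 M/s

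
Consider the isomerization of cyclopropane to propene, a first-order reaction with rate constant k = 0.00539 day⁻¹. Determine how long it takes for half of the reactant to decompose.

128.6 day

Step 1: For a first-order reaction, t₁/₂ = ln(2)/k
Step 2: t₁/₂ = ln(2)/0.00539
Step 3: t₁/₂ = 0.6931/0.00539 = 128.6 day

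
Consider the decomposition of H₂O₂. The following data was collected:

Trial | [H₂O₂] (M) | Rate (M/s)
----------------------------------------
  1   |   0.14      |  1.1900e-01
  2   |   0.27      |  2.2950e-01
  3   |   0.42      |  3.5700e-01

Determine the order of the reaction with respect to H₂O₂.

first order (1)

Step 1: Compare trials to find order n where rate₂/rate₁ = ([H₂O₂]₂/[H₂O₂]₁)^n
Step 2: rate₂/rate₁ = 2.2950e-01/1.1900e-01 = 1.929
Step 3: [H₂O₂]₂/[H₂O₂]₁ = 0.27/0.14 = 1.929
Step 4: n = ln(1.929)/ln(1.929) = 1.00 ≈ 1
Step 5: The reaction is first order in H₂O₂.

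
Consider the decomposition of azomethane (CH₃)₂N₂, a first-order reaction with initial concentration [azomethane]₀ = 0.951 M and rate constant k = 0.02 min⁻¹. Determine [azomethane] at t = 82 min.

0.1845 M

Step 1: For a first-order reaction: [azomethane] = [azomethane]₀ × e^(-kt)
Step 2: [azomethane] = 0.951 × e^(-0.02 × 82)
Step 3: [azomethane] = 0.951 × e^(-1.64)
Step 4: [azomethane] = 0.951 × 0.19398 = 0.1845 M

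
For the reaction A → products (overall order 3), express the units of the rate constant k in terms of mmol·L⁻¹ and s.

(mmol·L⁻¹)⁻²·s⁻¹

Step 1: For overall order n, rate = k × (concentration)^n.
Step 2: Rate has units mmol·L⁻¹·s⁻¹; concentration term has units (mmol·L⁻¹)^3.
Step 3: k = rate / (concentration)^n, so units of k = (mmol·L⁻¹)^(1-3)·s⁻¹ = (mmol·L⁻¹)⁻²·s⁻¹.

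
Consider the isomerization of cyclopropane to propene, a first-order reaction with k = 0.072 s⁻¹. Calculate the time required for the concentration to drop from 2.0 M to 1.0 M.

9.627 s

Step 1: For first-order: t = ln([cyclopropane]₀/[cyclopropane])/k
Step 2: t = ln(2.0/1.0)/0.072
Step 3: t = ln(2)/0.072
Step 4: t = 0.6931/0.072 = 9.627 s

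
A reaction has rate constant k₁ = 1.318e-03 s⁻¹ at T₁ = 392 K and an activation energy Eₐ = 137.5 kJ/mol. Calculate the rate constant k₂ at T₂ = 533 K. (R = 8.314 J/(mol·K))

9.269e+01 s⁻¹

Step 1: Use the two-temperature Arrhenius form: ln(k₂/k₁) = -Eₐ/R × (1/T₂ - 1/T₁)
Step 2: Convert Eₐ to J/mol: 137.5 kJ/mol = 137500 J/mol
Step 3: 1/T₂ - 1/T₁ = 1/533 - 1/392 = -6.748478e-04 K⁻¹
Step 4: ln(k₂/k₁) = -137500/8.314 × -6.748478e-04 = 11.16088
Step 5: k₂ = k₁ × exp(11.16088) = 1.318e-03 × 7.03248e+04 = 9.269e+01 s⁻¹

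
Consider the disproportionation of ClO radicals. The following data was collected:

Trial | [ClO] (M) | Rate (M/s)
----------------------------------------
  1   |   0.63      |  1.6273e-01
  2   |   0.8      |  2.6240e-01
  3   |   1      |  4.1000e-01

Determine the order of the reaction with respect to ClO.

second order (2)

Step 1: Compare trials to find order n where rate₂/rate₁ = ([ClO]₂/[ClO]₁)^n
Step 2: rate₂/rate₁ = 2.6240e-01/1.6273e-01 = 1.612
Step 3: [ClO]₂/[ClO]₁ = 0.8/0.63 = 1.27
Step 4: n = ln(1.612)/ln(1.27) = 2.00 ≈ 2
Step 5: The reaction is second order in ClO.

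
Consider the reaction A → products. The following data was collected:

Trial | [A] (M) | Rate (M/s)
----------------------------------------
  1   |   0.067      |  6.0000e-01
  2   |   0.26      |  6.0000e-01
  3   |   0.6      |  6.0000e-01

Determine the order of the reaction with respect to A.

zeroth order (0)

Step 1: Compare trials - when concentration changes, rate stays constant.
Step 2: rate₂/rate₁ = 6.0000e-01/6.0000e-01 = 1
Step 3: [A]₂/[A]₁ = 0.26/0.067 = 3.881
Step 4: Since rate ratio ≈ (conc ratio)^0, the reaction is zeroth order.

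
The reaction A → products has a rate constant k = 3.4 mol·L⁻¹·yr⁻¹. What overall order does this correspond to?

zeroth order (0)

Step 1: The units of k for an nth-order reaction are (concentration)^(1-n)·(time)⁻¹.
Step 2: Here k has units mol·L⁻¹·yr⁻¹, so the concentration exponent is 1.
Step 3: 1 - n = 1 ⇒ n = 0. The reaction is zeroth order.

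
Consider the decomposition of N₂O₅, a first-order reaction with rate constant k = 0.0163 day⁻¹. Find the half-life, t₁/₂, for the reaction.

42.52 day

Step 1: For a first-order reaction, t₁/₂ = ln(2)/k
Step 2: t₁/₂ = ln(2)/0.0163
Step 3: t₁/₂ = 0.6931/0.0163 = 42.52 day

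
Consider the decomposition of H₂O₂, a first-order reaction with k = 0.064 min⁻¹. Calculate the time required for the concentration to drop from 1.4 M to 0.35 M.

21.66 min

Step 1: For first-order: t = ln([H₂O₂]₀/[H₂O₂])/k
Step 2: t = ln(1.4/0.35)/0.064
Step 3: t = ln(4)/0.064
Step 4: t = 1.386/0.064 = 21.66 min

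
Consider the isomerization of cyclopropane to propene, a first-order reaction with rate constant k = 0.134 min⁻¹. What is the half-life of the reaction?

5.173 min

Step 1: For a first-order reaction, t₁/₂ = ln(2)/k
Step 2: t₁/₂ = ln(2)/0.134
Step 3: t₁/₂ = 0.6931/0.134 = 5.173 min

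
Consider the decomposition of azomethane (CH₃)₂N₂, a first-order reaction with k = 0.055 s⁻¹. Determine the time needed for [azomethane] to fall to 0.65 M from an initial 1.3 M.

12.6 s

Step 1: For first-order: t = ln([azomethane]₀/[azomethane])/k
Step 2: t = ln(1.3/0.65)/0.055
Step 3: t = ln(2)/0.055
Step 4: t = 0.6931/0.055 = 12.6 s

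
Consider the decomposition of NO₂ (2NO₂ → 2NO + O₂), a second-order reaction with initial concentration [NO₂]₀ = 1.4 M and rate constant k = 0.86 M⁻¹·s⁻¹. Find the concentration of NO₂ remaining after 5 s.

0.1994 M

Step 1: For a second-order reaction: 1/[NO₂] = 1/[NO₂]₀ + kt
Step 2: 1/[NO₂] = 1/1.4 + 0.86 × 5
Step 3: 1/[NO₂] = 0.7143 + 4.3 = 5.014
Step 4: [NO₂] = 1/5.014 = 0.1994 M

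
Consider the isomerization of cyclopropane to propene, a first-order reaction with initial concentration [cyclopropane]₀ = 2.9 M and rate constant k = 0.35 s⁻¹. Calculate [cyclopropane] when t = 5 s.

0.5039 M

Step 1: For a first-order reaction: [cyclopropane] = [cyclopropane]₀ × e^(-kt)
Step 2: [cyclopropane] = 2.9 × e^(-0.35 × 5)
Step 3: [cyclopropane] = 2.9 × e^(-1.75)
Step 4: [cyclopropane] = 2.9 × 0.173774 = 0.5039 M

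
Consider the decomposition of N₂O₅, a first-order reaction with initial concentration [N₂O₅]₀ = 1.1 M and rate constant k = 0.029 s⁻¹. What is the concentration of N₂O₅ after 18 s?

0.6527 M

Step 1: For a first-order reaction: [N₂O₅] = [N₂O₅]₀ × e^(-kt)
Step 2: [N₂O₅] = 1.1 × e^(-0.029 × 18)
Step 3: [N₂O₅] = 1.1 × e^(-0.522)
Step 4: [N₂O₅] = 1.1 × 0.593333 = 0.6527 M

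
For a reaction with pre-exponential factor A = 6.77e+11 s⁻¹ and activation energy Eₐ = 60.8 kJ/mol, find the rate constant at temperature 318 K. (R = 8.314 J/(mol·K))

6.97e+01 s⁻¹

Step 1: Use the Arrhenius equation: k = A × exp(-Eₐ/RT)
Step 2: Convert Eₐ to J/mol: 60.8 kJ/mol = 60800 J/mol
Step 3: Calculate the exponent: -Eₐ/(RT) = -60800/(8.314 × 318) = -22.99675
Step 4: k = 6.77e+11 × exp(-22.99675)
Step 5: k = 6.77e+11 × 1.02953e-10 = 6.9699e+01 s⁻¹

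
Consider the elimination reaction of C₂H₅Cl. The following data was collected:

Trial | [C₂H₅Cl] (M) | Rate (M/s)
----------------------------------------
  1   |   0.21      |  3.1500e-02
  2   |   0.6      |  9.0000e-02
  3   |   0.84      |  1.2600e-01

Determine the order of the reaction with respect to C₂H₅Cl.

first order (1)

Step 1: Compare trials to find order n where rate₂/rate₁ = ([C₂H₅Cl]₂/[C₂H₅Cl]₁)^n
Step 2: rate₂/rate₁ = 9.0000e-02/3.1500e-02 = 2.857
Step 3: [C₂H₅Cl]₂/[C₂H₅Cl]₁ = 0.6/0.21 = 2.857
Step 4: n = ln(2.857)/ln(2.857) = 1.00 ≈ 1
Step 5: The reaction is first order in C₂H₅Cl.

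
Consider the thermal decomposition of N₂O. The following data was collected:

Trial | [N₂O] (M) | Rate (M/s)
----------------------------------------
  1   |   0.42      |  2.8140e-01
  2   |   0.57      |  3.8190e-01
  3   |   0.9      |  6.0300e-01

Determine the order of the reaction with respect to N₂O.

first order (1)

Step 1: Compare trials to find order n where rate₂/rate₁ = ([N₂O]₂/[N₂O]₁)^n
Step 2: rate₂/rate₁ = 3.8190e-01/2.8140e-01 = 1.357
Step 3: [N₂O]₂/[N₂O]₁ = 0.57/0.42 = 1.357
Step 4: n = ln(1.357)/ln(1.357) = 1.00 ≈ 1
Step 5: The reaction is first order in N₂O.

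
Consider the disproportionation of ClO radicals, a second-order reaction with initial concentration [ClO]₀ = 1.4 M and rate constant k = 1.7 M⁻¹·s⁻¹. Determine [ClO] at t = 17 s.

0.03377 M

Step 1: For a second-order reaction: 1/[ClO] = 1/[ClO]₀ + kt
Step 2: 1/[ClO] = 1/1.4 + 1.7 × 17
Step 3: 1/[ClO] = 0.7143 + 28.9 = 29.61
Step 4: [ClO] = 1/29.61 = 0.03377 M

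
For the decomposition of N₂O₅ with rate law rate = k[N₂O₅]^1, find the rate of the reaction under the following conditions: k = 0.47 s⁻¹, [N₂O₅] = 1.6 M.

0.752 M/s

Step 1: Identify the rate law: rate = k[N₂O₅]^1
Step 2: Substitute values: rate = 0.47 × (1.6)^1
Step 3: Calculate: rate = 0.47 × 1.6 = 0.752 M/s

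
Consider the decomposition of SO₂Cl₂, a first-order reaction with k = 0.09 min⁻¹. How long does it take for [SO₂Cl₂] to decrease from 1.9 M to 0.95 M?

7.702 min

Step 1: For first-order: t = ln([SO₂Cl₂]₀/[SO₂Cl₂])/k
Step 2: t = ln(1.9/0.95)/0.09
Step 3: t = ln(2)/0.09
Step 4: t = 0.6931/0.09 = 7.702 min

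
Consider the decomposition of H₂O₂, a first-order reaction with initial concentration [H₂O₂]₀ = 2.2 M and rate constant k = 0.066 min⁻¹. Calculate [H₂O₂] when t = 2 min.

1.928 M

Step 1: For a first-order reaction: [H₂O₂] = [H₂O₂]₀ × e^(-kt)
Step 2: [H₂O₂] = 2.2 × e^(-0.066 × 2)
Step 3: [H₂O₂] = 2.2 × e^(-0.132)
Step 4: [H₂O₂] = 2.2 × 0.876341 = 1.928 M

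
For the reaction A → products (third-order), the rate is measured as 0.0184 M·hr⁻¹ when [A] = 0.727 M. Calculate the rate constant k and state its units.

0.04789 M⁻²·hr⁻¹

Step 1: rate = k[A]^3, so k = rate / [A]^3.
Step 2: k = 0.0184 / (0.727)^3 = 0.0184 / 0.3842.
Step 3: k = 0.04789 M⁻²·hr⁻¹.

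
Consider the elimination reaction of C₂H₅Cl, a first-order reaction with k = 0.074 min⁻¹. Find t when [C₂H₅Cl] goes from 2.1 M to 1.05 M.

9.367 min

Step 1: For first-order: t = ln([C₂H₅Cl]₀/[C₂H₅Cl])/k
Step 2: t = ln(2.1/1.05)/0.074
Step 3: t = ln(2)/0.074
Step 4: t = 0.6931/0.074 = 9.367 min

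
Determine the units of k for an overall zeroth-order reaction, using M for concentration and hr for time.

M·hr⁻¹

Step 1: For overall order n, rate = k × (concentration)^n.
Step 2: Rate has units M·hr⁻¹; concentration term has units M^0.
Step 3: k = rate / (concentration)^n, so units of k = M^(1-0)·hr⁻¹ = M·hr⁻¹.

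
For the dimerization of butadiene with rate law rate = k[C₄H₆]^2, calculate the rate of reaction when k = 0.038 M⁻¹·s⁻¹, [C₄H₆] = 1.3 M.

0.06422 M/s

Step 1: Identify the rate law: rate = k[C₄H₆]^2
Step 2: Substitute values: rate = 0.038 × (1.3)^2
Step 3: Calculate: rate = 0.038 × 1.69 = 0.06422 M/s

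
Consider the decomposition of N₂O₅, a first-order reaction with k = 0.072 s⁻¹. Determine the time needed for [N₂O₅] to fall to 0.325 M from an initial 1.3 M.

19.25 s

Step 1: For first-order: t = ln([N₂O₅]₀/[N₂O₅])/k
Step 2: t = ln(1.3/0.325)/0.072
Step 3: t = ln(4)/0.072
Step 4: t = 1.386/0.072 = 19.25 s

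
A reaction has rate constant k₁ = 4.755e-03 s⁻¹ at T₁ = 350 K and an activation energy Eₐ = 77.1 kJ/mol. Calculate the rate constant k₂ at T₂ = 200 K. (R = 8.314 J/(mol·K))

1.114e-11 s⁻¹

Step 1: Use the two-temperature Arrhenius form: ln(k₂/k₁) = -Eₐ/R × (1/T₂ - 1/T₁)
Step 2: Convert Eₐ to J/mol: 77.1 kJ/mol = 77100 J/mol
Step 3: 1/T₂ - 1/T₁ = 1/200 - 1/350 = 2.142857e-03 K⁻¹
Step 4: ln(k₂/k₁) = -77100/8.314 × 2.142857e-03 = -19.87182
Step 5: k₂ = k₁ × exp(-19.87182) = 4.755e-03 × 2.34303e-09 = 1.114e-11 s⁻¹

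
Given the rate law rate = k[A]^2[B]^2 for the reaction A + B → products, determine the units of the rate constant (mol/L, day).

(mol/L)⁻³·day⁻¹

Step 1: Overall order = 2 + 2 = 4.
Step 2: rate has units mol/L·day⁻¹; [A]^2[B]^2 has units (mol/L)^4.
Step 3: k = rate/([A]^2[B]^2), so units of k = (mol/L)^(1-4)·day⁻¹ = (mol/L)⁻³·day⁻¹.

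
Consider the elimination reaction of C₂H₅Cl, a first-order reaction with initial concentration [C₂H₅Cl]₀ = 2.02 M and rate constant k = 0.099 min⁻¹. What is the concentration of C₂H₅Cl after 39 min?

0.04251 M

Step 1: For a first-order reaction: [C₂H₅Cl] = [C₂H₅Cl]₀ × e^(-kt)
Step 2: [C₂H₅Cl] = 2.02 × e^(-0.099 × 39)
Step 3: [C₂H₅Cl] = 2.02 × e^(-3.861)
Step 4: [C₂H₅Cl] = 2.02 × 0.0210469 = 0.04251 M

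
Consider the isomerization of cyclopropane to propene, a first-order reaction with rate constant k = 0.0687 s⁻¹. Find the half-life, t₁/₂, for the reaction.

10.09 s

Step 1: For a first-order reaction, t₁/₂ = ln(2)/k
Step 2: t₁/₂ = ln(2)/0.0687
Step 3: t₁/₂ = 0.6931/0.0687 = 10.09 s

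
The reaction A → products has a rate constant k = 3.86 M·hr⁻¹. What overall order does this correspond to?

zeroth order (0)

Step 1: The units of k for an nth-order reaction are (concentration)^(1-n)·(time)⁻¹.
Step 2: Here k has units M·hr⁻¹, so the concentration exponent is 1.
Step 3: 1 - n = 1 ⇒ n = 0. The reaction is zeroth order.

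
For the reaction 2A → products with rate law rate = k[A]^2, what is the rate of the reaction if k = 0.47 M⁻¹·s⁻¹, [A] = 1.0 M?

0.47 M/s

Step 1: Identify the rate law: rate = k[A]^2
Step 2: Substitute values: rate = 0.47 × (1.0)^2
Step 3: Calculate: rate = 0.47 × 1 = 0.47 M/s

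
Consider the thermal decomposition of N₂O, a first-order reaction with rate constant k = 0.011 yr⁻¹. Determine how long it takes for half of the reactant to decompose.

63.01 yr

Step 1: For a first-order reaction, t₁/₂ = ln(2)/k
Step 2: t₁/₂ = ln(2)/0.011
Step 3: t₁/₂ = 0.6931/0.011 = 63.01 yr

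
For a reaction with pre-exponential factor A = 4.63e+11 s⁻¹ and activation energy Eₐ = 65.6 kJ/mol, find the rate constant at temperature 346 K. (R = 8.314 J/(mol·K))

5.78e+01 s⁻¹

Step 1: Use the Arrhenius equation: k = A × exp(-Eₐ/RT)
Step 2: Convert Eₐ to J/mol: 65.6 kJ/mol = 65600 J/mol
Step 3: Calculate the exponent: -Eₐ/(RT) = -65600/(8.314 × 346) = -22.80435
Step 4: k = 4.63e+11 × exp(-22.80435)
Step 5: k = 4.63e+11 × 1.24795e-10 = 5.7780e+01 s⁻¹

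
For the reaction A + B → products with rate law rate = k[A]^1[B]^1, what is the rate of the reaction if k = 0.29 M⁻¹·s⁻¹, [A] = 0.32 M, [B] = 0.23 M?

0.02134 M/s

Step 1: The rate law is rate = k[A]^1[B]^1
Step 2: Substitute: rate = 0.29 × (0.32)^1 × (0.23)^1
Step 3: rate = 0.29 × 0.32 × 0.23 = 0.021344 M/s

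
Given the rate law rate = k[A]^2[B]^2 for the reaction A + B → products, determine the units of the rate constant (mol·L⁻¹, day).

(mol·L⁻¹)⁻³·day⁻¹

Step 1: Overall order = 2 + 2 = 4.
Step 2: rate has units mol·L⁻¹·day⁻¹; [A]^2[B]^2 has units (mol·L⁻¹)^4.
Step 3: k = rate/([A]^2[B]^2), so units of k = (mol·L⁻¹)^(1-4)·day⁻¹ = (mol·L⁻¹)⁻³·day⁻¹.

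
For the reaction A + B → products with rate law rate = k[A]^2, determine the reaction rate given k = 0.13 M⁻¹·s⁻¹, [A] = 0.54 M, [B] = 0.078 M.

0.03791 M/s

Step 1: The rate law is rate = k[A]^2
Step 2: Note that the rate does not depend on [B] (zero order in B).
Step 3: rate = 0.13 × (0.54)^2 = 0.037908 M/s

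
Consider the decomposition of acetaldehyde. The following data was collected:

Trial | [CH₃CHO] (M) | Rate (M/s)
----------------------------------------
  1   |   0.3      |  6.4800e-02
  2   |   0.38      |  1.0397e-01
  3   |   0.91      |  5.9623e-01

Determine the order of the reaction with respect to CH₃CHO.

second order (2)

Step 1: Compare trials to find order n where rate₂/rate₁ = ([CH₃CHO]₂/[CH₃CHO]₁)^n
Step 2: rate₂/rate₁ = 1.0397e-01/6.4800e-02 = 1.604
Step 3: [CH₃CHO]₂/[CH₃CHO]₁ = 0.38/0.3 = 1.267
Step 4: n = ln(1.604)/ln(1.267) = 2.00 ≈ 2
Step 5: The reaction is second order in CH₃CHO.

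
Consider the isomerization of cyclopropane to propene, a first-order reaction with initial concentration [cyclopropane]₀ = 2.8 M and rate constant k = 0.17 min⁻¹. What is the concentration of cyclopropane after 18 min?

0.1313 M

Step 1: For a first-order reaction: [cyclopropane] = [cyclopropane]₀ × e^(-kt)
Step 2: [cyclopropane] = 2.8 × e^(-0.17 × 18)
Step 3: [cyclopropane] = 2.8 × e^(-3.06)
Step 4: [cyclopropane] = 2.8 × 0.0468877 = 0.1313 M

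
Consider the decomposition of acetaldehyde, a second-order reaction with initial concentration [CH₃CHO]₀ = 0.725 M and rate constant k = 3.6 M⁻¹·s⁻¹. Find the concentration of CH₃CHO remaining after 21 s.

0.01299 M

Step 1: For a second-order reaction: 1/[CH₃CHO] = 1/[CH₃CHO]₀ + kt
Step 2: 1/[CH₃CHO] = 1/0.725 + 3.6 × 21
Step 3: 1/[CH₃CHO] = 1.379 + 75.6 = 76.98
Step 4: [CH₃CHO] = 1/76.98 = 0.01299 M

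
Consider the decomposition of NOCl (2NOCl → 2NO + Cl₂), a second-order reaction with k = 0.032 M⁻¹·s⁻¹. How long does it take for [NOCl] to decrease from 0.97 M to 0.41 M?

44 s

Step 1: For second-order: t = (1/[NOCl] - 1/[NOCl]₀)/k
Step 2: t = (1/0.41 - 1/0.97)/0.032
Step 3: t = (2.439 - 1.031)/0.032
Step 4: t = 1.408/0.032 = 44 s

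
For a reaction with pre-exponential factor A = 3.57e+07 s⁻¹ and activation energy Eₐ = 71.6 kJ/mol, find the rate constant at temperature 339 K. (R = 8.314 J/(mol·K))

3.31e-04 s⁻¹

Step 1: Use the Arrhenius equation: k = A × exp(-Eₐ/RT)
Step 2: Convert Eₐ to J/mol: 71.6 kJ/mol = 71600 J/mol
Step 3: Calculate the exponent: -Eₐ/(RT) = -71600/(8.314 × 339) = -25.40407
Step 4: k = 3.57e+07 × exp(-25.40407)
Step 5: k = 3.57e+07 × 9.27156e-12 = 3.3099e-04 s⁻¹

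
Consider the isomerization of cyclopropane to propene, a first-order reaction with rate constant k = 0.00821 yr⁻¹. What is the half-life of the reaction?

84.43 yr

Step 1: For a first-order reaction, t₁/₂ = ln(2)/k
Step 2: t₁/₂ = ln(2)/0.00821
Step 3: t₁/₂ = 0.6931/0.00821 = 84.43 yr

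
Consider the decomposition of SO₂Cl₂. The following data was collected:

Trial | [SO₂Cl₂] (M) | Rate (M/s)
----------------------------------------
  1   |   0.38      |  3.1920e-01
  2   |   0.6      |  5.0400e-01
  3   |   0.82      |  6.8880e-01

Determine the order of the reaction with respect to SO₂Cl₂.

first order (1)

Step 1: Compare trials to find order n where rate₂/rate₁ = ([SO₂Cl₂]₂/[SO₂Cl₂]₁)^n
Step 2: rate₂/rate₁ = 5.0400e-01/3.1920e-01 = 1.579
Step 3: [SO₂Cl₂]₂/[SO₂Cl₂]₁ = 0.6/0.38 = 1.579
Step 4: n = ln(1.579)/ln(1.579) = 1.00 ≈ 1
Step 5: The reaction is first order in SO₂Cl₂.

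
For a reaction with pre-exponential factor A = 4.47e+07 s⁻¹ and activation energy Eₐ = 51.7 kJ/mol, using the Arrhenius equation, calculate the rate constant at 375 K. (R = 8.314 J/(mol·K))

2.81e+00 s⁻¹

Step 1: Use the Arrhenius equation: k = A × exp(-Eₐ/RT)
Step 2: Convert Eₐ to J/mol: 51.7 kJ/mol = 51700 J/mol
Step 3: Calculate the exponent: -Eₐ/(RT) = -51700/(8.314 × 375) = -16.58247
Step 4: k = 4.47e+07 × exp(-16.58247)
Step 5: k = 4.47e+07 × 6.28528e-08 = 2.8095e+00 s⁻¹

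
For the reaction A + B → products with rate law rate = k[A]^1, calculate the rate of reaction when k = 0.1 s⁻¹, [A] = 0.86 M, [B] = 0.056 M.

0.086 M/s

Step 1: The rate law is rate = k[A]^1
Step 2: Note that the rate does not depend on [B] (zero order in B).
Step 3: rate = 0.1 × (0.86)^1 = 0.086 M/s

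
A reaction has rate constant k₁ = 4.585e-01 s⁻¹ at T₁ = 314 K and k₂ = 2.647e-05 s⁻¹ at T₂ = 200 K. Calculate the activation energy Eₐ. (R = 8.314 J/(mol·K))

44.7 kJ/mol

Step 1: Use the two-temperature Arrhenius form: ln(k₂/k₁) = -Eₐ/R × (1/T₂ - 1/T₁)
Step 2: ln(k₂/k₁) = ln(2.647e-05/4.585e-01) = ln(5.77317e-05) = -9.7597
Step 3: 1/T₂ - 1/T₁ = 1/200 - 1/314 = 1.815287e-03 K⁻¹
Step 4: Eₐ = -R × ln(k₂/k₁) / (1/T₂ - 1/T₁) = -8.314 × -9.7597 / 1.815287e-03
Step 5: Eₐ = 4.4699e+04 J/mol = 44.7 kJ/mol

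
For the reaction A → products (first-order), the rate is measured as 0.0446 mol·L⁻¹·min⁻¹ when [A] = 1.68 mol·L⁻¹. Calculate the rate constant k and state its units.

0.02655 min⁻¹

Step 1: rate = k[A]^1, so k = rate / [A]^1.
Step 2: k = 0.0446 / (1.68)^1 = 0.0446 / 1.68.
Step 3: k = 0.02655 min⁻¹.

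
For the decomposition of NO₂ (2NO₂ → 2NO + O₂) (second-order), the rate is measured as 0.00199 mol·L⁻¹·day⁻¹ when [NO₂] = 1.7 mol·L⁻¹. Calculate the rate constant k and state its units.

0.0006886 (mol·L⁻¹)⁻¹·day⁻¹

Step 1: rate = k[NO₂]^2, so k = rate / [NO₂]^2.
Step 2: k = 0.00199 / (1.7)^2 = 0.00199 / 2.89.
Step 3: k = 0.0006886 (mol·L⁻¹)⁻¹·day⁻¹.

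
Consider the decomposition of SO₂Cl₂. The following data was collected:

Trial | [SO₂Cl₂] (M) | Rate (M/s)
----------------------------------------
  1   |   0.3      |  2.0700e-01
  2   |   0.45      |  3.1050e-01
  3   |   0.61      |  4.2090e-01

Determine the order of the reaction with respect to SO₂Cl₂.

first order (1)

Step 1: Compare trials to find order n where rate₂/rate₁ = ([SO₂Cl₂]₂/[SO₂Cl₂]₁)^n
Step 2: rate₂/rate₁ = 3.1050e-01/2.0700e-01 = 1.5
Step 3: [SO₂Cl₂]₂/[SO₂Cl₂]₁ = 0.45/0.3 = 1.5
Step 4: n = ln(1.5)/ln(1.5) = 1.00 ≈ 1
Step 5: The reaction is first order in SO₂Cl₂.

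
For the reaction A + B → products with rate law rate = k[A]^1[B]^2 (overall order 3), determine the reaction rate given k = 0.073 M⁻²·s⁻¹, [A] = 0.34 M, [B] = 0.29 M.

0.002087 M/s

Step 1: The rate law is rate = k[A]^1[B]^2, overall order = 1+2 = 3
Step 2: Substitute values: rate = 0.073 × (0.34)^1 × (0.29)^2
Step 3: rate = 0.073 × 0.34 × 0.0841 = 0.00208736 M/s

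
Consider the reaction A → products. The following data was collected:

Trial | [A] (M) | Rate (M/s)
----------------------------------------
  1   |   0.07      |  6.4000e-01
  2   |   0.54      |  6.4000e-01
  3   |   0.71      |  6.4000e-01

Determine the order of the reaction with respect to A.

zeroth order (0)

Step 1: Compare trials - when concentration changes, rate stays constant.
Step 2: rate₂/rate₁ = 6.4000e-01/6.4000e-01 = 1
Step 3: [A]₂/[A]₁ = 0.54/0.07 = 7.714
Step 4: Since rate ratio ≈ (conc ratio)^0, the reaction is zeroth order.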